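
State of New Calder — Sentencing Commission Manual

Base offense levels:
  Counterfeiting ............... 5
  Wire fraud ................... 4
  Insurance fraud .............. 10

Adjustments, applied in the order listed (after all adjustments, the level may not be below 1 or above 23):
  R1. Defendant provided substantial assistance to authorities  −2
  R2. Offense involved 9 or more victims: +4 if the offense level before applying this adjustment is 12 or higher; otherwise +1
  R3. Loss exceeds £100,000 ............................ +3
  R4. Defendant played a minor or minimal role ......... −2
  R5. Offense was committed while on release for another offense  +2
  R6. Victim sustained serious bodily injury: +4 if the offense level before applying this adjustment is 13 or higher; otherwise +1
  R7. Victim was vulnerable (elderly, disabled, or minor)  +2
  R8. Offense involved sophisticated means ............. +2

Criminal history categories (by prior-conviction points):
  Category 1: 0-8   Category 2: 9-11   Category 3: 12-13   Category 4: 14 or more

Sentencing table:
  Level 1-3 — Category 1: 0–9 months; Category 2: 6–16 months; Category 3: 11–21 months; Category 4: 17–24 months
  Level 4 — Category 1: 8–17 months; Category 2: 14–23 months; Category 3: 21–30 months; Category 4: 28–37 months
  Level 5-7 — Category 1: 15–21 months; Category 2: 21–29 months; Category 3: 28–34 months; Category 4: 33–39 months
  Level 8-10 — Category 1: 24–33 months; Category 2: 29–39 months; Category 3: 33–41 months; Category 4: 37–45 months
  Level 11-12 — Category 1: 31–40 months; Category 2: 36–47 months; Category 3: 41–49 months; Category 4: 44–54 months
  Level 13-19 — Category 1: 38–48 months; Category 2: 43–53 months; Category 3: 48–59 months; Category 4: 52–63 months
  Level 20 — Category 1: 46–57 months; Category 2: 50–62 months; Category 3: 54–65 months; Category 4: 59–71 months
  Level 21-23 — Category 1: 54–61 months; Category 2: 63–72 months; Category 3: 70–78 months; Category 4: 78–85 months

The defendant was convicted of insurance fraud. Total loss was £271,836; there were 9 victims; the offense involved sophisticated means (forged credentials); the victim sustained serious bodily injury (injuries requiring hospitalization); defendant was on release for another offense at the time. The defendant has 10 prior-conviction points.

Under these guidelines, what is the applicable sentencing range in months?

63-72 months

Base offense level for insurance fraud: 10.
R1 does not apply.
R2 applies (level before this adjustment is 10 < 12, so +1): 10 + 1 = 11.
R3 applies: 11 + 3 = 14.
R4 does not apply.
R5 applies: 14 + 2 = 16.
R6 applies (level before this adjustment is 16 ≥ 13, so +4): 16 + 4 = 20.
R7 does not apply.
R8 applies: 20 + 2 = 22.
Final offense level: 22.
Criminal history: 10 prior points → Category 2 (9-11).
Level 22 falls in the 21-23 band.
Grid: Level 21-23 × Category 2 = 63-72 months.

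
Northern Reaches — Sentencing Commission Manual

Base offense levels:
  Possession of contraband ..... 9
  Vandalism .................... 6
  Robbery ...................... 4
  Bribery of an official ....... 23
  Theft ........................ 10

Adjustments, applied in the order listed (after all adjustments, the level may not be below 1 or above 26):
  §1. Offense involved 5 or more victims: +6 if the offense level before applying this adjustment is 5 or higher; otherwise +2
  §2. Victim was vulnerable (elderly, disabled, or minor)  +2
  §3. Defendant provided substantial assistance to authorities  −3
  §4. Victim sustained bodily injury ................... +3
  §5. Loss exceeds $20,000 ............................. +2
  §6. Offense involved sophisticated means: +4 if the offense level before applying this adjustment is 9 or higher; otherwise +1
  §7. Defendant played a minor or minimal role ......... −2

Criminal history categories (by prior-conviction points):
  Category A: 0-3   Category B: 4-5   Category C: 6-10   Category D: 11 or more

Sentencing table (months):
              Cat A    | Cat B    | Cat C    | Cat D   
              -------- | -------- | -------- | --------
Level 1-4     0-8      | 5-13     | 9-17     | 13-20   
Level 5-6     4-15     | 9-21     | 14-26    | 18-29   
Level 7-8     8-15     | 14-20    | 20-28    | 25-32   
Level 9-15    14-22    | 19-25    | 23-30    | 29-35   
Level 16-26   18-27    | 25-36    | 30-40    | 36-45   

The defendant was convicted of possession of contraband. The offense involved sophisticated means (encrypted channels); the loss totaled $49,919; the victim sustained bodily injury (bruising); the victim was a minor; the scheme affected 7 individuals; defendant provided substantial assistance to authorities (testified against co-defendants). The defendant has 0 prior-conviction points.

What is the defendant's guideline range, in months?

Base offense level for possession of contraband: 9.
§1 applies (level before this adjustment is 9 ≥ 5, so +6): 9 + 6 = 15.
§2 applies: 15 + 2 = 17.
§3 applies: 17 − 3 = 14.
§4 applies: 14 + 3 = 17.
§5 applies: 17 + 2 = 19.
§6 applies (level before this adjustment is 19 ≥ 9, so +4): 19 + 4 = 23.
§7 does not apply.
Final offense level: 23.
Criminal history: 0 prior points → Category A (0-3).
Level 23 falls in the 16-26 band.
Grid: Level 16-26 × Category A = 18-27 months.

18-27 months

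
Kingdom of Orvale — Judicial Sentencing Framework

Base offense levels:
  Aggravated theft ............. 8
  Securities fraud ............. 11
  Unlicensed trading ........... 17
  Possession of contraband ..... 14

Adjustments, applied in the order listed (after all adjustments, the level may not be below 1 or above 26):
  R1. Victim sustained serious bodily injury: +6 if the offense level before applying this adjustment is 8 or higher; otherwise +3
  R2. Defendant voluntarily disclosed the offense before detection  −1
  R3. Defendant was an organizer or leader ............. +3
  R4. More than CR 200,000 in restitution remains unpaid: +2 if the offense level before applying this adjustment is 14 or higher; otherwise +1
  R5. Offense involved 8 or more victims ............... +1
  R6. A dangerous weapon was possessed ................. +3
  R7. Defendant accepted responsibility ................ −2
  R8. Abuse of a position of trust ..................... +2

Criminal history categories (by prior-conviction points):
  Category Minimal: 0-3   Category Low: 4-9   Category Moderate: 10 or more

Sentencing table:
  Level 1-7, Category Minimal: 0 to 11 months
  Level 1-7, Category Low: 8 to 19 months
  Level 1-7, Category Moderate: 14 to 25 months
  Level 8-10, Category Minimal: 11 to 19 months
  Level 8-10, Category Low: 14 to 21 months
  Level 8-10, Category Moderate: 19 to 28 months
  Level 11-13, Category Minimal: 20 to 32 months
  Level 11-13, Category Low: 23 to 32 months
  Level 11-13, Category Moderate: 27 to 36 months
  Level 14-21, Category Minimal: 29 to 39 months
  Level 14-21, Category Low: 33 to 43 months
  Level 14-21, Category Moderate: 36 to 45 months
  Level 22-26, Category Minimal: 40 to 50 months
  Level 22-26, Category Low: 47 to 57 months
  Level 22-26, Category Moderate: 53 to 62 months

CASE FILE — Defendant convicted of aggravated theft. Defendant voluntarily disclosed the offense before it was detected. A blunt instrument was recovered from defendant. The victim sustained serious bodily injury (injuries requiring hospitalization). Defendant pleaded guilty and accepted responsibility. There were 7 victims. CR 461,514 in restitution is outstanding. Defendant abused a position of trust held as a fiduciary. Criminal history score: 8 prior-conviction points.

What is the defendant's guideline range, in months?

33-43 months

Base offense level for aggravated theft: 8.
R1 applies (level before this adjustment is 8 ≥ 8, so +6): 8 + 6 = 14.
R2 applies: 14 − 1 = 13.
R4 applies (level before this adjustment is 13 < 14, so +1): 13 + 1 = 14.
R5 does not apply.
R6 applies: 14 + 3 = 17.
R7 applies: 17 − 2 = 15.
R8 applies: 15 + 2 = 17.
Final offense level: 17.
Criminal history: 8 prior points → Category Low (4-9).
Level 17 falls in the 14-21 band.
Grid: Level 14-21 × Category Low = 33-43 months.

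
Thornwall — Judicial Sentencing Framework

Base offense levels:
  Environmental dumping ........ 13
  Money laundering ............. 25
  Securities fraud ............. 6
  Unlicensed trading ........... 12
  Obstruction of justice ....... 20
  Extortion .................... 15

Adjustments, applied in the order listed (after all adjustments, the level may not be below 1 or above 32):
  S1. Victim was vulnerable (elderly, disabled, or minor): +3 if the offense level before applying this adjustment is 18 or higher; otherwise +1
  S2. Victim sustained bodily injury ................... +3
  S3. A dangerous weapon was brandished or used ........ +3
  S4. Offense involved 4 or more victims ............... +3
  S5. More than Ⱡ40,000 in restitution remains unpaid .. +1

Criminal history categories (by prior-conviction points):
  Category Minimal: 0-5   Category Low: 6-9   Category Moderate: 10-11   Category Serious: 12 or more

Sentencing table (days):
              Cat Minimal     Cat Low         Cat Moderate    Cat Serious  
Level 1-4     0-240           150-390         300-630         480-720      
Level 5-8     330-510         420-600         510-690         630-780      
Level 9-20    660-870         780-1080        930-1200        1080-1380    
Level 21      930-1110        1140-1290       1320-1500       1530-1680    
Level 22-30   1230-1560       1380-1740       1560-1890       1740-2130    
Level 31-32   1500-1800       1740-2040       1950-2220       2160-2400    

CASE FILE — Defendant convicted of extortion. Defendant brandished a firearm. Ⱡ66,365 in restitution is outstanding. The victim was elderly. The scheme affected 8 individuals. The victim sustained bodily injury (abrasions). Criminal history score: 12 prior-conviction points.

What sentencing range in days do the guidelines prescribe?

1740-2130 days

Base offense level for extortion: 15.
S1 applies (level before this adjustment is 15 < 18, so +1): 15 + 1 = 16.
S2 applies: 16 + 3 = 19.
S3 applies: 19 + 3 = 22.
S4 applies: 22 + 3 = 25.
S5 applies: 25 + 1 = 26.
Final offense level: 26.
Criminal history: 12 prior points → Category Serious (12+).
Level 26 falls in the 22-30 band.
Grid: Level 22-30 × Category Serious = 1740-2130 days.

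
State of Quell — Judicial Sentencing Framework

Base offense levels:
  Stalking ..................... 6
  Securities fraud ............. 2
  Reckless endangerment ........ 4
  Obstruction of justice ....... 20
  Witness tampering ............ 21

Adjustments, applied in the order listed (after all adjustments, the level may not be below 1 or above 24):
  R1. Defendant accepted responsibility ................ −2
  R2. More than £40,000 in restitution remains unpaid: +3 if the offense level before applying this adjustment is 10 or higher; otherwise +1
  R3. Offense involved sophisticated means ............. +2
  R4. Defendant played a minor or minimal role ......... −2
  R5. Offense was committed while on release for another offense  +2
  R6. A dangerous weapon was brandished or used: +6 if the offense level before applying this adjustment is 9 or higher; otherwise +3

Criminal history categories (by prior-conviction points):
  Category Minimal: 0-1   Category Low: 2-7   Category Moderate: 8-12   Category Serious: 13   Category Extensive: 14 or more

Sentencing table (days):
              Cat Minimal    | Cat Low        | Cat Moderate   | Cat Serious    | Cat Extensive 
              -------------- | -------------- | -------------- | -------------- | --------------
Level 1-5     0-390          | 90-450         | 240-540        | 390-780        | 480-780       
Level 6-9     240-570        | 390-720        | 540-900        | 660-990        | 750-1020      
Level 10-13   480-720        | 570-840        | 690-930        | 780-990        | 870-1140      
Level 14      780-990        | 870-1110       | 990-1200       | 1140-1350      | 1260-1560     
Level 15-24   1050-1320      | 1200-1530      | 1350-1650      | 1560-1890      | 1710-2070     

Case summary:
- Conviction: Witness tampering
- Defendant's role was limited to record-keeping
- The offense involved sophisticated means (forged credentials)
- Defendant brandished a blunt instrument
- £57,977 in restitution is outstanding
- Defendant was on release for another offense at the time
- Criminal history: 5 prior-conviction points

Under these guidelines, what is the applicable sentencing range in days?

1200-1530 days

Base offense level for witness tampering: 21.
R1 does not apply.
R2 applies (level before this adjustment is 21 ≥ 10, so +3): 21 + 3 = 24.
R3 applies: 24 + 2 = 26.
R4 applies: 26 − 2 = 24.
R5 applies: 24 + 2 = 26.
R6 applies (level before this adjustment is 26 ≥ 9, so +6): 26 + 6 = 32.
Level 32 exceeds the maximum of 24; capped at 24.
Final offense level: 24.
Criminal history: 5 prior points → Category Low (2-7).
Level 24 falls in the 15-24 band.
Grid: Level 15-24 × Category Low = 1200-1530 days.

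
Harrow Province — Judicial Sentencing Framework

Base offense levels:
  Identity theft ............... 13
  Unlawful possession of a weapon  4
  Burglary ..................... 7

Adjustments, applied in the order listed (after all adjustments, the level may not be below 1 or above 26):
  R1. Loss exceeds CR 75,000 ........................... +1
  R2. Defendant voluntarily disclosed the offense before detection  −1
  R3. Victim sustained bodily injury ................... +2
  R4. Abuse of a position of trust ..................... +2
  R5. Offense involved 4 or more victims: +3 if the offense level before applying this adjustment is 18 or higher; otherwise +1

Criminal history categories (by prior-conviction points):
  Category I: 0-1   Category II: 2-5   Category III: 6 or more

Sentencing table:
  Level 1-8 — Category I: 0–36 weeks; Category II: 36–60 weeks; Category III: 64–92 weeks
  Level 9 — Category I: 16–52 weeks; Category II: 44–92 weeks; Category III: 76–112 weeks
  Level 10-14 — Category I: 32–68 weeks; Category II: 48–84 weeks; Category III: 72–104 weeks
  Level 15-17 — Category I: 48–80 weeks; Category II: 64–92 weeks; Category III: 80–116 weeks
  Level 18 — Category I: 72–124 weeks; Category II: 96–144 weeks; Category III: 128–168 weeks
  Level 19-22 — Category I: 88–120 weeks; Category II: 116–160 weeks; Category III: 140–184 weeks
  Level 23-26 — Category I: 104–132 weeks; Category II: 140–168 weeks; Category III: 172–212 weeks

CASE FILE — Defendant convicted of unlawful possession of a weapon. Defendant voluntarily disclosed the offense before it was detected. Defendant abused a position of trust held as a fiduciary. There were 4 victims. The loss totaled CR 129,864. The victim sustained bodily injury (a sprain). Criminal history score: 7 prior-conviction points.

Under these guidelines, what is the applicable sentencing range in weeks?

Base offense level for unlawful possession of a weapon: 4.
R1 applies: 4 + 1 = 5.
R2 applies: 5 − 1 = 4.
R3 applies: 4 + 2 = 6.
R4 applies: 6 + 2 = 8.
R5 applies (level before this adjustment is 8 < 18, so +1): 8 + 1 = 9.
Final offense level: 9.
Criminal history: 7 prior points → Category III (6+).
Level 9 falls in the 9 band.
Grid: Level 9 × Category III = 76-112 weeks.

76-112 weeks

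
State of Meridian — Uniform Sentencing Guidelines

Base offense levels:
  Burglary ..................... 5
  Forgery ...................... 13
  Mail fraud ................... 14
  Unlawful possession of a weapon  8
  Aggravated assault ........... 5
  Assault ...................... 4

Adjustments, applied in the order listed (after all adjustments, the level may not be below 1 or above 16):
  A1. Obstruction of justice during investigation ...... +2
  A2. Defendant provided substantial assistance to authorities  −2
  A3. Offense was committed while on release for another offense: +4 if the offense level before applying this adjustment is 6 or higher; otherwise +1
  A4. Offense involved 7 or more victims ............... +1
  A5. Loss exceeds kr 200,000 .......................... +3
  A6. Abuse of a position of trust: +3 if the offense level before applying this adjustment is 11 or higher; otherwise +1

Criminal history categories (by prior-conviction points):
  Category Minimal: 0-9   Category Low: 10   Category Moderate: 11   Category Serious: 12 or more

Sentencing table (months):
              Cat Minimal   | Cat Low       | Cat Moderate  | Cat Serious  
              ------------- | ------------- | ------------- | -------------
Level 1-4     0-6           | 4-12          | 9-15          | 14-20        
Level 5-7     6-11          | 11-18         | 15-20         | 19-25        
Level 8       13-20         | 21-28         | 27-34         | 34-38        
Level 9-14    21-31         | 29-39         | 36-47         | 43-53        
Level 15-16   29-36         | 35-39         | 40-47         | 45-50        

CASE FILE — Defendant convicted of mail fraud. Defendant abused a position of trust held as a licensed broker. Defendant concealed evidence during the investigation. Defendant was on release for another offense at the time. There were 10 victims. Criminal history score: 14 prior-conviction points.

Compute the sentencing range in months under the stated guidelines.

Base offense level for mail fraud: 14.
A1 applies: 14 + 2 = 16.
A3 applies (level before this adjustment is 16 ≥ 6, so +4): 16 + 4 = 20.
A4 applies: 20 + 1 = 21.
A5 does not apply.
A6 applies (level before this adjustment is 21 ≥ 11, so +3): 21 + 3 = 24.
Level 24 exceeds the maximum of 16; capped at 16.
Final offense level: 16.
Criminal history: 14 prior points → Category Serious (12+).
Level 16 falls in the 15-16 band.
Grid: Level 15-16 × Category Serious = 45-50 months.

45-50 months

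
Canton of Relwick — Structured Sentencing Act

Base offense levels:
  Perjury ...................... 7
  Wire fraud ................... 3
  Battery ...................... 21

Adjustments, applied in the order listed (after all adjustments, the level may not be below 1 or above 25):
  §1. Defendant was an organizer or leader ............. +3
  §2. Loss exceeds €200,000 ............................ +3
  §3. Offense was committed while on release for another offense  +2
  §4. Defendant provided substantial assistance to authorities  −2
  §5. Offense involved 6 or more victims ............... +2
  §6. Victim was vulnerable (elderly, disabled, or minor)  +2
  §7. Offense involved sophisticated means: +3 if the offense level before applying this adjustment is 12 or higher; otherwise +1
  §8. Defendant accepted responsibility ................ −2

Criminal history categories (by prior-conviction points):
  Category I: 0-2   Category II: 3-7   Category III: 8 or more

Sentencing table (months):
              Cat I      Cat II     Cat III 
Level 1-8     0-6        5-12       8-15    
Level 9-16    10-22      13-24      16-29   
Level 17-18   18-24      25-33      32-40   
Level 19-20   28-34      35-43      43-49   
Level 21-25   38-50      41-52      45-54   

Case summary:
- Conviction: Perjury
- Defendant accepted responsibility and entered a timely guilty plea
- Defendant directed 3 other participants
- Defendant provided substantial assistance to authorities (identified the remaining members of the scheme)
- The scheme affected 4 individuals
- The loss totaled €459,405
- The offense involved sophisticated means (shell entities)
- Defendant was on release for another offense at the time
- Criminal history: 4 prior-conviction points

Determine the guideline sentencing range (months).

13-24 months

Base offense level for perjury: 7.
§1 applies: 7 + 3 = 10.
§2 applies: 10 + 3 = 13.
§3 applies: 13 + 2 = 15.
§4 applies: 15 − 2 = 13.
§7 applies (level before this adjustment is 13 ≥ 12, so +3): 13 + 3 = 16.
§8 applies: 16 − 2 = 14.
Final offense level: 14.
Criminal history: 4 prior points → Category II (3-7).
Level 14 falls in the 9-16 band.
Grid: Level 9-16 × Category II = 13-24 months.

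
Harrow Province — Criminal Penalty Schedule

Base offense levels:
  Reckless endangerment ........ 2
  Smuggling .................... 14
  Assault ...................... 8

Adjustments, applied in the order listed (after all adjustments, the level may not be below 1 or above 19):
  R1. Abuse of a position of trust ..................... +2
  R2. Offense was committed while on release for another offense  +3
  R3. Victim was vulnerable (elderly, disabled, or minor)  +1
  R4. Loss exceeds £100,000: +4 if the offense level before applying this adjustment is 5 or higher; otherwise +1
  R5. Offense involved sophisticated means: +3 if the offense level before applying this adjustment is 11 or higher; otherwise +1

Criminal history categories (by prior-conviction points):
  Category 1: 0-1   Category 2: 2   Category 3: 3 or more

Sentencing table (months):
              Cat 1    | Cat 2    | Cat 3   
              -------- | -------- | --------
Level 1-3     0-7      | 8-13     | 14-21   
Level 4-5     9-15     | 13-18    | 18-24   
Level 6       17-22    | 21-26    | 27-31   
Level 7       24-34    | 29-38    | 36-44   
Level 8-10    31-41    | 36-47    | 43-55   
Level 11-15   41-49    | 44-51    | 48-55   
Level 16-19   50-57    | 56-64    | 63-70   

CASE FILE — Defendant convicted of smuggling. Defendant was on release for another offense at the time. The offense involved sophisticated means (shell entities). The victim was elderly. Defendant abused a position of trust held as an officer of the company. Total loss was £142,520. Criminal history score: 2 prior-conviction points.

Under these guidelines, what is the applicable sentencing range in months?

Base offense level for smuggling: 14.
R1 applies: 14 + 2 = 16.
R2 applies: 16 + 3 = 19.
R3 applies: 19 + 1 = 20.
R4 applies (level before this adjustment is 20 ≥ 5, so +4): 20 + 4 = 24.
R5 applies (level before this adjustment is 24 ≥ 11, so +3): 24 + 3 = 27.
Level 27 exceeds the maximum of 19; capped at 19.
Final offense level: 19.
Criminal history: 2 prior points → Category 2 (2).
Level 19 falls in the 16-19 band.
Grid: Level 16-19 × Category 2 = 56-64 months.

56-64 months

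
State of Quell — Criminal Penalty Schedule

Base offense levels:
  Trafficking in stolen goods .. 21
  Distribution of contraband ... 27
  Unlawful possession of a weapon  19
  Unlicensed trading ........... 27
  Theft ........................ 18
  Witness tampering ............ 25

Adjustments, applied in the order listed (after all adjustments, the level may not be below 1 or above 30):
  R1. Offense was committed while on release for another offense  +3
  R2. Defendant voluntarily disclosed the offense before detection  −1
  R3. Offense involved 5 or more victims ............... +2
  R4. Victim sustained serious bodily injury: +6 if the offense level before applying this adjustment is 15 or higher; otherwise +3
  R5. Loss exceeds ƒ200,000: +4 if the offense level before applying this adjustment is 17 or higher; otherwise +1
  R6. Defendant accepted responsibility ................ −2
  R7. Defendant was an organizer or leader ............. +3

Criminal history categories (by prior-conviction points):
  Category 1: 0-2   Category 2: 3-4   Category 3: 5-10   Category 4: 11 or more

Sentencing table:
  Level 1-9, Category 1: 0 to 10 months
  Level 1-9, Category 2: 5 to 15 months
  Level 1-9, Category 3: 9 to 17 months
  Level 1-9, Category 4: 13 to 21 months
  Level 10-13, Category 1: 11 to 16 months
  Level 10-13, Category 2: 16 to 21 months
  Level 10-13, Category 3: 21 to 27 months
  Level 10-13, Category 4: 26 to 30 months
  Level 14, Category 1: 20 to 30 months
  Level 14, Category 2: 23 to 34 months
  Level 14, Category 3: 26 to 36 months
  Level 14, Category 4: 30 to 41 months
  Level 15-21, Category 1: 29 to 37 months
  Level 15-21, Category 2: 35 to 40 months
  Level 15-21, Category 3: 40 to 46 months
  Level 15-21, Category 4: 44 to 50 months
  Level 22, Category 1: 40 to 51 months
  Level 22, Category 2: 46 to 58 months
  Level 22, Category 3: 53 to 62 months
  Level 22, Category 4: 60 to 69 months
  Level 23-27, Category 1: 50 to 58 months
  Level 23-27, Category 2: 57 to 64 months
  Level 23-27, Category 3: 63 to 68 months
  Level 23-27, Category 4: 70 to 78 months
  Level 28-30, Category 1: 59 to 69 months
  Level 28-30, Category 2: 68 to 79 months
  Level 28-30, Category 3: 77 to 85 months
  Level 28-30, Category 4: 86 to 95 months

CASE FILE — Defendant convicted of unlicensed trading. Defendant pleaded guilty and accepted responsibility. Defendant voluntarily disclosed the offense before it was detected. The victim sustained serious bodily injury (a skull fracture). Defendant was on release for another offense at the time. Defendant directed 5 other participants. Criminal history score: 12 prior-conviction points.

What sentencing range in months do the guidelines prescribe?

Base offense level for unlicensed trading: 27.
R1 applies: 27 + 3 = 30.
R2 applies: 30 − 1 = 29.
R3 does not apply.
R4 applies (level before this adjustment is 29 ≥ 15, so +6): 29 + 6 = 35.
R6 applies: 35 − 2 = 33.
R7 applies: 33 + 3 = 36.
Level 36 exceeds the maximum of 30; capped at 30.
Final offense level: 30.
Criminal history: 12 prior points → Category 4 (11+).
Level 30 falls in the 28-30 band.
Grid: Level 28-30 × Category 4 = 86-95 months.

86-95 months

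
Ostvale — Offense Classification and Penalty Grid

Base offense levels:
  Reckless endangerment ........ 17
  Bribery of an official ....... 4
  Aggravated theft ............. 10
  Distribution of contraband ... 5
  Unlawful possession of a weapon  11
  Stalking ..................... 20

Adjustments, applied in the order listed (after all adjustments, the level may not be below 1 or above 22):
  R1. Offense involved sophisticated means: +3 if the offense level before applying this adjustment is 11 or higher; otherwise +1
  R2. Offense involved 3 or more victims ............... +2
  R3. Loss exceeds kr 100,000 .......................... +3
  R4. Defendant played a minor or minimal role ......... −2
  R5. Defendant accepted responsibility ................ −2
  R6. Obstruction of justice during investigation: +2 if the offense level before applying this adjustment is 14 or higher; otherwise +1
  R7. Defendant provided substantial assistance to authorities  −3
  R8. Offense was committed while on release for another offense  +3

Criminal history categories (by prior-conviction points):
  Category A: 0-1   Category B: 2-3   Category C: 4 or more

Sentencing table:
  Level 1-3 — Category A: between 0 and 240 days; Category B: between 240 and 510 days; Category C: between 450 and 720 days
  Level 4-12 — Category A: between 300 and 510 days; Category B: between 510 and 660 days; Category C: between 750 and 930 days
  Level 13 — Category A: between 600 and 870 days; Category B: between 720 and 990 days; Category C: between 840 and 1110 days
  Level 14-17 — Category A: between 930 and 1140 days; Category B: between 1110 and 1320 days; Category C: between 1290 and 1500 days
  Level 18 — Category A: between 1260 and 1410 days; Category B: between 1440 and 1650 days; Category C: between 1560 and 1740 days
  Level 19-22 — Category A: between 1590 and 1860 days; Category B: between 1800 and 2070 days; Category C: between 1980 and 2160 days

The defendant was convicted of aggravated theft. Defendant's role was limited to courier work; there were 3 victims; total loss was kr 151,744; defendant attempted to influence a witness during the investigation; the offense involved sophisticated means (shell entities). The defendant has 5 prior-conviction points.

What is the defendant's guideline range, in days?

Base offense level for aggravated theft: 10.
R1 applies (level before this adjustment is 10 < 11, so +1): 10 + 1 = 11.
R2 applies: 11 + 2 = 13.
R3 applies: 13 + 3 = 16.
R4 applies: 16 − 2 = 14.
R5 does not apply.
R6 applies (level before this adjustment is 14 ≥ 14, so +2): 14 + 2 = 16.
R8 does not apply.
Final offense level: 16.
Criminal history: 5 prior points → Category C (4+).
Level 16 falls in the 14-17 band.
Grid: Level 14-17 × Category C = 1290-1500 days.

1290-1500 days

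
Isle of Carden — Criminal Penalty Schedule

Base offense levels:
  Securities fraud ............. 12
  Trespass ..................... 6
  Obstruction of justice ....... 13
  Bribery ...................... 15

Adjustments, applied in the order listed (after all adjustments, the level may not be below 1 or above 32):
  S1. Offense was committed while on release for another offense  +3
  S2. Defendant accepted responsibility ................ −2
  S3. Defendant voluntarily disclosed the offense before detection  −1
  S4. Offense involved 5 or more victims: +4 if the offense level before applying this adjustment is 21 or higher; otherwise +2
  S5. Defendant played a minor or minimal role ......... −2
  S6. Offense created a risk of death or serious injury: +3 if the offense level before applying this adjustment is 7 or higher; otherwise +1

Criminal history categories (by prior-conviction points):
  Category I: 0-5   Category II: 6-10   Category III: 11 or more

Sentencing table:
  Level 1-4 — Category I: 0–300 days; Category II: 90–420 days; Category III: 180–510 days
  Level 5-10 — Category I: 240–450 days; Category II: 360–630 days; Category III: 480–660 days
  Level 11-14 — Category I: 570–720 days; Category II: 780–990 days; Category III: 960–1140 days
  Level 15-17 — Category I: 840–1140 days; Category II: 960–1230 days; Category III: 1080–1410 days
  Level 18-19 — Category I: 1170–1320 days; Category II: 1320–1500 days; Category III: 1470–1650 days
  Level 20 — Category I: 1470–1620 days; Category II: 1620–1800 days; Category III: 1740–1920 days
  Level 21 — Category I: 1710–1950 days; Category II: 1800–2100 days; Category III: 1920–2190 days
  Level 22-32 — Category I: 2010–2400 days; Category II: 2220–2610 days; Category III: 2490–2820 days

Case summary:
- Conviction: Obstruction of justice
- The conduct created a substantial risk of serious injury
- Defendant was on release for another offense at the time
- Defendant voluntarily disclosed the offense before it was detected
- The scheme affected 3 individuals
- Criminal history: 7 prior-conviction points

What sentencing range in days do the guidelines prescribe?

1320-1500 days

Base offense level for obstruction of justice: 13.
S1 applies: 13 + 3 = 16.
S3 applies: 16 − 1 = 15.
S4 does not apply.
S6 applies (level before this adjustment is 15 ≥ 7, so +3): 15 + 3 = 18.
Final offense level: 18.
Criminal history: 7 prior points → Category II (6-10).
Level 18 falls in the 18-19 band.
Grid: Level 18-19 × Category II = 1320-1500 days.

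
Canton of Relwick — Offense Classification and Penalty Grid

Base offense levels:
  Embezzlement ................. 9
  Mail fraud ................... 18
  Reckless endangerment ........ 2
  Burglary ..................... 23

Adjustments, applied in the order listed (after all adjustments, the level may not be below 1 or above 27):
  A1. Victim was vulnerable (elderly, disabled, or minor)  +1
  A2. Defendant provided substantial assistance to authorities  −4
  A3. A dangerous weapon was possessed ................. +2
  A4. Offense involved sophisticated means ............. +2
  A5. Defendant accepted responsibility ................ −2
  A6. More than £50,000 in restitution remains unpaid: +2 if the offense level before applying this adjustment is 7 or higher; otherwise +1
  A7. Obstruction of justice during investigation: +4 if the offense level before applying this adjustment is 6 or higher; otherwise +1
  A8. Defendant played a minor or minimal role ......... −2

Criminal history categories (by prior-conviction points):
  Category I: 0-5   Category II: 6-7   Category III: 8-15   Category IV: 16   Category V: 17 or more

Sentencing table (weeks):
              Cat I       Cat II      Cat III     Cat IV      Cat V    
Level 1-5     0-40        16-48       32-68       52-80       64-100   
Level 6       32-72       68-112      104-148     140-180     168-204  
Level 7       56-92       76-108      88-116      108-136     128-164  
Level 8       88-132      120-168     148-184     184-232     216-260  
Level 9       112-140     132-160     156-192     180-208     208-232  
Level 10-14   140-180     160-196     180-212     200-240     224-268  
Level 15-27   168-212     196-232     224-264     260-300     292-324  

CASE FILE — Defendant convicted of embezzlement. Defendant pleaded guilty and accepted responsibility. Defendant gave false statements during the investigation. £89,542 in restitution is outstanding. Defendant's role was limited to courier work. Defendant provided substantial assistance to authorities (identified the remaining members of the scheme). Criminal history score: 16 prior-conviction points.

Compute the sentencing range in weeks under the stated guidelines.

Base offense level for embezzlement: 9.
A1 does not apply.
A2 applies: 9 − 4 = 5.
A5 applies: 5 − 2 = 3.
A6 applies (level before this adjustment is 3 < 7, so +1): 3 + 1 = 4.
A7 applies (level before this adjustment is 4 < 6, so +1): 4 + 1 = 5.
A8 applies: 5 − 2 = 3.
Final offense level: 3.
Criminal history: 16 prior points → Category IV (16).
Level 3 falls in the 1-5 band.
Grid: Level 1-5 × Category IV = 52-80 weeks.

52-80 weeks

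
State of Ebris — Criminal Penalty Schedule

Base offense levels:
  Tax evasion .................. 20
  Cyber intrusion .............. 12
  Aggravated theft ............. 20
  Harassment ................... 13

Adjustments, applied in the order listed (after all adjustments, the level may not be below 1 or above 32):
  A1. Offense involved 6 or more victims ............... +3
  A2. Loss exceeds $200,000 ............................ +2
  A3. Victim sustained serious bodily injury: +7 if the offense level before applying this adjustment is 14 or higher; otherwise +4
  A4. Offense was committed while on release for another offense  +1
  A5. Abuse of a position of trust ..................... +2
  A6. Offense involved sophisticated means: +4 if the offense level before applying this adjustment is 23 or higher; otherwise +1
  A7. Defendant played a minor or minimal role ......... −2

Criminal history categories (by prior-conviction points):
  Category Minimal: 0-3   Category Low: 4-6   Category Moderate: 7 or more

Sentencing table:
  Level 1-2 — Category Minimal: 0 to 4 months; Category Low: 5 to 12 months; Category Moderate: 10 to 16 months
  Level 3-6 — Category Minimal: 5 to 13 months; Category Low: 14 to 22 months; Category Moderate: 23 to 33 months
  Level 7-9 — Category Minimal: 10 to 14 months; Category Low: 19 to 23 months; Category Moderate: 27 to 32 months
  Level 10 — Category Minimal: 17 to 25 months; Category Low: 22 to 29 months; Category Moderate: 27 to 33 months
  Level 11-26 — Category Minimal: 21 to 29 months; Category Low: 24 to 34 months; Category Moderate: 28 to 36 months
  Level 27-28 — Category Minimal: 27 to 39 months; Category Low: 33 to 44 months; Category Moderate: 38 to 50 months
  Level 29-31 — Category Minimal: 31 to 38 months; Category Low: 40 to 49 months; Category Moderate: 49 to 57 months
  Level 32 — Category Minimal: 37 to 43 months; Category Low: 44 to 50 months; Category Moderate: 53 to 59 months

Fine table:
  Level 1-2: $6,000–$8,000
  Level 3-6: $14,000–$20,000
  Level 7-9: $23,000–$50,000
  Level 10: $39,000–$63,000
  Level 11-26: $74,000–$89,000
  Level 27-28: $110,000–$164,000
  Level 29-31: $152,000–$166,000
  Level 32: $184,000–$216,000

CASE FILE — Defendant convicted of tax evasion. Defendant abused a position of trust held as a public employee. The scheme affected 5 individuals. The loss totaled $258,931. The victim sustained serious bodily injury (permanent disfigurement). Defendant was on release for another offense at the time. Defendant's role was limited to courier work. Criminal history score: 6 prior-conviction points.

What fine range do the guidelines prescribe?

$152,000–$166,000

Base offense level for tax evasion: 20.
A2 applies: 20 + 2 = 22.
A3 applies (level before this adjustment is 22 ≥ 14, so +7): 22 + 7 = 29.
A4 applies: 29 + 1 = 30.
A5 applies: 30 + 2 = 32.
A6 does not apply.
A7 applies: 32 − 2 = 30.
Final offense level: 30.
Level 30 falls in the 29-31 band.
Fine table: Level 29-31 → $152,000–$166,000.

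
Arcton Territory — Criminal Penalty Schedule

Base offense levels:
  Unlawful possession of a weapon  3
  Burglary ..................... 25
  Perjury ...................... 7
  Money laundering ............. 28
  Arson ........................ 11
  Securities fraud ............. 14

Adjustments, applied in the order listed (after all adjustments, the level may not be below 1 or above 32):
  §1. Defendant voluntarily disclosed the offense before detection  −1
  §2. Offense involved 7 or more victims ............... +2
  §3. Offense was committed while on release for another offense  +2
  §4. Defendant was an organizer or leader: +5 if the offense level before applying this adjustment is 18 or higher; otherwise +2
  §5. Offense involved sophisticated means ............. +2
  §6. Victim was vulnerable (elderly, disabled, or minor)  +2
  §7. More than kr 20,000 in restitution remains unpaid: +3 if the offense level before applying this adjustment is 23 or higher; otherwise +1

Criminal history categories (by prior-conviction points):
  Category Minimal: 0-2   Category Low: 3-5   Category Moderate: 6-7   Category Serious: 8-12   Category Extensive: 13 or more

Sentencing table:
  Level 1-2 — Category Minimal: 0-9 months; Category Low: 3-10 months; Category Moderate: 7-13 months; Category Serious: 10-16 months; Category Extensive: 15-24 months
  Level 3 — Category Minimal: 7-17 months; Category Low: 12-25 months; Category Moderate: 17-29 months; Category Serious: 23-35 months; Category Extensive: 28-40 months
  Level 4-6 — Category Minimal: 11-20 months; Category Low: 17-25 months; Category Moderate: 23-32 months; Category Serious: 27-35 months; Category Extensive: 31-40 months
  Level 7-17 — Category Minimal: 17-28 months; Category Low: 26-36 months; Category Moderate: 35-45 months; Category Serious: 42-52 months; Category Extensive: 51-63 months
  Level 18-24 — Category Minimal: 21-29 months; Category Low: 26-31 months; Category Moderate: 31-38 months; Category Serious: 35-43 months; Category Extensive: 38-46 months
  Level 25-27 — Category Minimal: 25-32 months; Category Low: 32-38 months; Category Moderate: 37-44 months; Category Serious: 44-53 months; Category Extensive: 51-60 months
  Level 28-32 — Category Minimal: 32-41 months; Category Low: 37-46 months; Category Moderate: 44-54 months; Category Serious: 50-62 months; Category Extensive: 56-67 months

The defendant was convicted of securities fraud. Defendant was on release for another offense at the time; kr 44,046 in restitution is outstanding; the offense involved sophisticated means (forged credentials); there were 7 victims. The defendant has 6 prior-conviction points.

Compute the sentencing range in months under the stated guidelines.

Base offense level for securities fraud: 14.
§1 does not apply.
§2 applies: 14 + 2 = 16.
§3 applies: 16 + 2 = 18.
§5 applies: 18 + 2 = 20.
§7 applies (level before this adjustment is 20 < 23, so +1): 20 + 1 = 21.
Final offense level: 21.
Criminal history: 6 prior points → Category Moderate (6-7).
Level 21 falls in the 18-24 band.
Grid: Level 18-24 × Category Moderate = 31-38 months.

31-38 months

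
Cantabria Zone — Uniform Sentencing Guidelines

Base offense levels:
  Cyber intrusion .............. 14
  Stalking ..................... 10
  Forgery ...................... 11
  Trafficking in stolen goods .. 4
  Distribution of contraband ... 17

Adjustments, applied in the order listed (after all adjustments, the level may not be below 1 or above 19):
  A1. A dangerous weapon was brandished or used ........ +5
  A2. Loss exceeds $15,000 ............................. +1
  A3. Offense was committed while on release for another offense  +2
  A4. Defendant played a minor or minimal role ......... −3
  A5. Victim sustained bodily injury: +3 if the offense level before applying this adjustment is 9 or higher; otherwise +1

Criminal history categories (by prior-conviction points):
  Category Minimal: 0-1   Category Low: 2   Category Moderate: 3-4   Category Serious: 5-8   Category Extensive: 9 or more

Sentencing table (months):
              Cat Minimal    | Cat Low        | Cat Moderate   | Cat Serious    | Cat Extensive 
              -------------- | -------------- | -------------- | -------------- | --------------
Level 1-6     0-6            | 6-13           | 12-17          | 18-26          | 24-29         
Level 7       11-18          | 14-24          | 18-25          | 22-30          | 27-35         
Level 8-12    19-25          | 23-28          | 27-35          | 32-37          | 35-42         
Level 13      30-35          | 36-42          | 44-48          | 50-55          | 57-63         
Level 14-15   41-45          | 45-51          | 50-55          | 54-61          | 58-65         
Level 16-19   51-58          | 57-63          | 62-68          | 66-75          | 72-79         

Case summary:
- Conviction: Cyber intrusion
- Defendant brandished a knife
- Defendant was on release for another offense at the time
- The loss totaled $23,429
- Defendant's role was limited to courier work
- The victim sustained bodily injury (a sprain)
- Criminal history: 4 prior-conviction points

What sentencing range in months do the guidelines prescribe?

62-68 months

Base offense level for cyber intrusion: 14.
A1 applies: 14 + 5 = 19.
A2 applies: 19 + 1 = 20.
A3 applies: 20 + 2 = 22.
A4 applies: 22 − 3 = 19.
A5 applies (level before this adjustment is 19 ≥ 9, so +3): 19 + 3 = 22.
Level 22 exceeds the maximum of 19; capped at 19.
Final offense level: 19.
Criminal history: 4 prior points → Category Moderate (3-4).
Level 19 falls in the 16-19 band.
Grid: Level 16-19 × Category Moderate = 62-68 months.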